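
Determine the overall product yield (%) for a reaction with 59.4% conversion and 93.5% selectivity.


Overall yield = conversion (%) * selectivity (%) / 100
Conversion = 59.4%, Selectivity = 93.5%
Y = 59.4 * 93.5 / 100
= 55.539 %

55.539 %


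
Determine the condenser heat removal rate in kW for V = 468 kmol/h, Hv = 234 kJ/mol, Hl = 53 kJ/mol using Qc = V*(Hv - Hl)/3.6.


Qc = 468 * (234 - 53) / 3.6 = 468 * 181 / 3.6 = 23530

23530 kW


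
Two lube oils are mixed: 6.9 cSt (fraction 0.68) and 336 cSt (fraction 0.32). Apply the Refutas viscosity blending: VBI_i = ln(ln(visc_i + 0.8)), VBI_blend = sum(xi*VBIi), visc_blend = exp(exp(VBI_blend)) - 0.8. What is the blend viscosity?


Refutas method: VBN_i = 14.534*ln(ln(visc_i + 0.8)) + 10.975, blended linearly by mass fraction; since VBN is linear in VBI_i = ln(ln(visc_i + 0.8)) and the fractions sum to 1, blend VBI directly: visc = exp(exp(VBI_blend)) - 0.8
VBI_1 = ln(ln(6.9 + 0.8)) = 0.713548
VBI_2 = ln(ln(336 + 0.8)) = 1.76121
VBI_blend = 0.68 * 0.713548 + 0.32 * 1.76121 = 1.0488
visc_blend = exp(exp(1.0488)) - 0.8 = 16.56

16.56 cSt


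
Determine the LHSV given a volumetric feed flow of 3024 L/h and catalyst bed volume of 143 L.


LHSV = volumetric feed rate / catalyst volume
= 3024 L/h / 143 L
= 21.15 h^-1

21.15 h^-1


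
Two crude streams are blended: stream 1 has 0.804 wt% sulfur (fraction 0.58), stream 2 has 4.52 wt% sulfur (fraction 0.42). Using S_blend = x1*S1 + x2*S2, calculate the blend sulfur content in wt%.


Linear sulfur blending: S_blend = x1*S1 + x2*S2
Contribution 1: 0.58 * 0.804 = 0.46632 wt%
Contribution 2: 0.42 * 4.52 = 1.8984 wt%
S_blend = 0.46632 + 1.8984 = 2.36472

2.36472 wt%


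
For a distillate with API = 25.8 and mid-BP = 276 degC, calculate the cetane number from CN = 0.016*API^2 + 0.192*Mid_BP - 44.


CN = 0.016 * 25.8^2 + 0.192 * 276 - 44
CN = 10.65024 + 52.992 - 44 = 19.64224

19.64224


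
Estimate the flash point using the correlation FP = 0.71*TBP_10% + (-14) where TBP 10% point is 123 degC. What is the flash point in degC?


FP = 0.71 * 123 + (-14) = 73.33

73.33 degC


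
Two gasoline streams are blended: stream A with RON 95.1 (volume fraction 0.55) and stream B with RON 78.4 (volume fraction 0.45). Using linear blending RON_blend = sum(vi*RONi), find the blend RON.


Linear blending: RON_blend = sum(vi * RONi)
Contribution 1: 0.55 * 95.1 = 52.305
Contribution 2: 0.45 * 78.4 = 35.28
RON_blend = 52.305 + 35.28 = 87.585

87.585


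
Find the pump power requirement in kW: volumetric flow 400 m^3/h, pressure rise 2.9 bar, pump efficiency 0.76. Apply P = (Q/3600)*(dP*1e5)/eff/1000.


Q = 400 / 3600 = 0.111111 m^3/s
P = 0.111111 * (2.9 * 1e5) / 0.76 / 1000 = 42.40

42.40 kW


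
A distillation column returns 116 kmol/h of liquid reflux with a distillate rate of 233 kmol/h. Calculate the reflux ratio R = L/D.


Reflux ratio definition: R = L / D (liquid returned / distillate withdrawn)
L = 116 kmol/h, D = 233 kmol/h
R = 116 / 233 = 0.4979

0.4979


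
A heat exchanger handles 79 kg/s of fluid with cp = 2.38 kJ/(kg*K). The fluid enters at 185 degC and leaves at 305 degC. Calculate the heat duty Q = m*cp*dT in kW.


Q = m_dot * cp * delta_T
delta_T = 305 - 185 = 120 K
Q = 79 * 2.38 * 120
= 188.02 * 120
= 22562.4 kW

22562.4 kW


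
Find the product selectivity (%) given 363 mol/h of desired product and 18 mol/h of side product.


Selectivity = desired / (desired + undesired) * 100
Total products = 363 + 18 = 381 mol/h
S = 363 / 381 * 100
= 0.9528 * 100
= 95.28 %

95.28 %


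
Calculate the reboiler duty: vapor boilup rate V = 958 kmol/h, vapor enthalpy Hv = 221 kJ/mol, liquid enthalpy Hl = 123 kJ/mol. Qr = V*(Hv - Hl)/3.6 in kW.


Qr = 958 * (221 - 123) / 3.6 = 958 * 98 / 3.6 = 26080

26080 kW


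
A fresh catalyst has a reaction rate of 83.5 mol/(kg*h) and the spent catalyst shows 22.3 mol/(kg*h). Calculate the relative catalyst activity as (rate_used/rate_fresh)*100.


Activity (%) = (rate_used / rate_fresh) * 100
rate_used = 22.3, rate_fresh = 83.5
= (22.3 / 83.5) * 100
= 0.2671 * 100 = 26.71

26.71 %


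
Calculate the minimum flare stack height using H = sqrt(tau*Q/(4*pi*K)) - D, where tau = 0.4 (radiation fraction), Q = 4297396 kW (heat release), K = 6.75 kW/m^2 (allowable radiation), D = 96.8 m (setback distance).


tau*Q/(4*pi*K) = 0.4 * 4297396 / (4 * pi * 6.75) = 20265.2
sqrt(20265.2) = 142.356
H = 142.356 - 96.8 = 45.56

45.56 m


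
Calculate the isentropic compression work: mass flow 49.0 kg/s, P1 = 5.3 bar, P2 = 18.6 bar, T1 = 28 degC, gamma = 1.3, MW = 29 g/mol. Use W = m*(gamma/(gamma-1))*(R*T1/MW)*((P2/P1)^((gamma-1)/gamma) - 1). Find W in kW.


Isentropic work: W = m*(gamma/(gamma-1))*(R*T1/MW)*((P2/P1)^((gamma-1)/gamma) - 1)
T1 = 28 + 273.15 = 301.15 K
Pressure ratio = 18.6 / 5.3 = 3.50943
Exponent = (1.3 - 1)/1.3 = 0.230769
(P2/P1)^exp - 1 = 3.50943^0.230769 - 1 = 0.336053
W = 49.0 * 1.3 / 0.3 * 8.314 * 301.15 / 29 * 0.336053 = 6161

6161 kW


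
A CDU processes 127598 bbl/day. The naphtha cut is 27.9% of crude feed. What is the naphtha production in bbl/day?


Crude throughput = 127598 bbl/day
Fraction yield = 27.9%
yield = throughput * fraction / 100
yield = 127598 * 27.9 / 100 = 35599.842

35599.842 bbl/day


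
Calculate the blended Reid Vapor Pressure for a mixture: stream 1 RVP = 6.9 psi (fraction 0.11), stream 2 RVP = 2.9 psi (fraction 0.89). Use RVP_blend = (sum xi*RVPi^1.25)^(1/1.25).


Chevron index: RVP_blend = (sum xi*RVPi^1.25)^(1/1.25)
RVP^1.25 terms: 0.11 * 6.9^1.25 + 0.89 * 2.9^1.25 = 4.59826
RVP_blend = 4.59826^(1/1.25) = 3.389

3.389 psi


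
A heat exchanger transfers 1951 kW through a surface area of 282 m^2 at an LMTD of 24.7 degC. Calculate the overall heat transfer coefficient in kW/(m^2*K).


From Q = U*A*LMTD, U = Q / (A * LMTD)
U = 1951 / (282 * 24.7) = 1951 / 6965.4 = 0.2801

0.2801 kW/(m^2*K)


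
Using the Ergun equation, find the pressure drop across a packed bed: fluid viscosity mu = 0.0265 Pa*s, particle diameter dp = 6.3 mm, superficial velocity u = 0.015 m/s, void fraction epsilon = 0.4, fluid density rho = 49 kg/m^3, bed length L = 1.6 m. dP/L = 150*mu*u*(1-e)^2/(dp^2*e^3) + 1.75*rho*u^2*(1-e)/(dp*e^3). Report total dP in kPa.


dp = 6.3 mm = 0.0063 m
Viscous term = 150*0.0265*0.015*(1-0.4)^2 / (0.0063^2*0.4^3) = 8450.26
Inertial term = 1.75*49*0.015^2*(1-0.4) / (0.0063*0.4^3) = 28.7109
dP/L = 8450.26 + 28.7109 = 8478.97 Pa/m
dP = 8478.97 * 1.6 / 1000 = 13.57 kPa

13.57 kPa


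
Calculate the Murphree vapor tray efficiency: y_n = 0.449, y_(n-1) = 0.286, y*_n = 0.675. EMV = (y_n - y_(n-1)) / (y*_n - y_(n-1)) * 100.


Murphree vapor efficiency: EMV = (y_n - y_(n-1)) / (y*_n - y_(n-1)) * 100
EMV = (0.449 - 0.286) / (0.675 - 0.286) * 100 = 0.163 / 0.389 * 100 = 41.90

41.90 %


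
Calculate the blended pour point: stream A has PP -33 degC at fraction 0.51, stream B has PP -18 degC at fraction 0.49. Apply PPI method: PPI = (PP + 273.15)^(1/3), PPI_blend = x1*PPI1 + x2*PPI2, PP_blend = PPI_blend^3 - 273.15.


PPI_1 = (-33 + 273.15)^(1/3) = 6.215759
PPI_2 = (-18 + 273.15)^(1/3) = 6.342569
PPI_blend = 0.51 * 6.215759 + 0.49 * 6.342569 = 6.277896
PP_blend = 6.277896^3 - 273.15 = 247.4243 - 273.15 = -25.73

-25.73 degC


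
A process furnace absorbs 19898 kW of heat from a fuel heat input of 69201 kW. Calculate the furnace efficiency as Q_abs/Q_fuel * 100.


Furnace efficiency = Q_absorbed / Q_fuel * 100
= 19898 / 69201 * 100 = 28.75

28.75 %


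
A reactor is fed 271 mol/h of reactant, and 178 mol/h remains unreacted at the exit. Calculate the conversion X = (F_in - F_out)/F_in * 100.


X = (F_in - F_out) / F_in * 100
Moles reacted = 271 - 178 = 93
X = 93 / 271 * 100
= 0.3432 * 100
= 34.32 %

34.32 %


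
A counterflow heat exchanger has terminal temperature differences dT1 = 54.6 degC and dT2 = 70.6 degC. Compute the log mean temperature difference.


LMTD = (dT1 - dT2) / ln(dT1/dT2)
= (54.6 - 70.6) / ln(54.6 / 70.6) = -16 / -0.256996 = 62.26

62.26 degC


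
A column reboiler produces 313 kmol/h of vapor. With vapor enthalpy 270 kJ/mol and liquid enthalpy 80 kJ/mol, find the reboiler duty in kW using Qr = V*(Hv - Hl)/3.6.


Qr = 313 * (270 - 80) / 3.6 = 313 * 190 / 3.6 = 16520

16520 kW


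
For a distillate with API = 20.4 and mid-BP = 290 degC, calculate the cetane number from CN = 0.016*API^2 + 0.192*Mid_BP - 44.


CN = 0.016 * 20.4^2 + 0.192 * 290 - 44
CN = 6.65856 + 55.68 - 44 = 18.33856

18.33856


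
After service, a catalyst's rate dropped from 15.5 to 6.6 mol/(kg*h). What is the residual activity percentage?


Activity (%) = (rate_used / rate_fresh) * 100
rate_used = 6.6, rate_fresh = 15.5
= (6.6 / 15.5) * 100
= 0.4258 * 100 = 42.58

42.58 %


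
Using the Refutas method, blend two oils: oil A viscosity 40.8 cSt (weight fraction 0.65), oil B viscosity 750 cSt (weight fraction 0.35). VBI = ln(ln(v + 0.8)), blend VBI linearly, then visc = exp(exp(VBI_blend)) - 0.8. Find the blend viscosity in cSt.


Refutas method: VBN_i = 14.534*ln(ln(visc_i + 0.8)) + 10.975, blended linearly by mass fraction; since VBN is linear in VBI_i = ln(ln(visc_i + 0.8)) and the fractions sum to 1, blend VBI directly: visc = exp(exp(VBI_blend)) - 0.8
VBI_1 = ln(ln(40.8 + 0.8)) = 1.3159
VBI_2 = ln(ln(750 + 0.8)) = 1.89027
VBI_blend = 0.65 * 1.3159 + 0.35 * 1.89027 = 1.51693
visc_blend = exp(exp(1.51693)) - 0.8 = 94.61

94.61 cSt


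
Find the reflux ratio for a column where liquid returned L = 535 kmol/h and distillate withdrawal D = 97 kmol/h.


Reflux ratio definition: R = L / D (liquid returned / distillate withdrawn)
L = 535 kmol/h, D = 97 kmol/h
R = 535 / 97 = 5.515

5.515


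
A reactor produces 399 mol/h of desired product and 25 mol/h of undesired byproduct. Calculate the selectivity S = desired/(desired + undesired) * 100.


Selectivity = desired / (desired + undesired) * 100
Total products = 399 + 25 = 424 mol/h
S = 399 / 424 * 100
= 0.9410 * 100
= 94.10 %

94.10 %


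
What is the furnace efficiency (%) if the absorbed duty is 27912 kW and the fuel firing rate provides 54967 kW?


Furnace efficiency = Q_absorbed / Q_fuel * 100
= 27912 / 54967 * 100 = 50.78

50.78 %


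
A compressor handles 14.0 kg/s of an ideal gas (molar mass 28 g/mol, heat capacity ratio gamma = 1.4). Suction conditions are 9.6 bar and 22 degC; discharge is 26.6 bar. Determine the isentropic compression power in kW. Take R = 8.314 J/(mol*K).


Isentropic work: W = m*(gamma/(gamma-1))*(R*T1/MW)*((P2/P1)^((gamma-1)/gamma) - 1)
T1 = 22 + 273.15 = 295.15 K
Pressure ratio = 26.6 / 9.6 = 2.77083
Exponent = (1.4 - 1)/1.4 = 0.285714
(P2/P1)^exp - 1 = 2.77083^0.285714 - 1 = 0.338011
W = 14.0 * 1.4 / 0.4 * 8.314 * 295.15 / 28 * 0.338011 = 1452

1452 kW


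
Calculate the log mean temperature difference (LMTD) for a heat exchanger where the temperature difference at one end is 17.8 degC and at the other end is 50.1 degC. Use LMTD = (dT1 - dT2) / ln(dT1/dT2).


LMTD = (dT1 - dT2) / ln(dT1/dT2)
= (17.8 - 50.1) / ln(17.8 / 50.1) = -32.3 / -1.03482 = 31.21

31.21 degC


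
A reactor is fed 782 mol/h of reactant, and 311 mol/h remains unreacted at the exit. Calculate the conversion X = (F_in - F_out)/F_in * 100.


X = (F_in - F_out) / F_in * 100
Moles reacted = 782 - 311 = 471
X = 471 / 782 * 100
= 0.6023 * 100
= 60.23 %

60.23 %


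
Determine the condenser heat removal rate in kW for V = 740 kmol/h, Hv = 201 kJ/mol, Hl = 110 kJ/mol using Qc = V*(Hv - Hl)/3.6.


Qc = 740 * (201 - 110) / 3.6 = 740 * 91 / 3.6 = 18710

18710 kW


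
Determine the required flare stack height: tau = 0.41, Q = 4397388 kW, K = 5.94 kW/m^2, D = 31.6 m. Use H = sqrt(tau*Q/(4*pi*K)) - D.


tau*Q/(4*pi*K) = 0.41 * 4397388 / (4 * pi * 5.94) = 24153.6
sqrt(24153.6) = 155.414
H = 155.414 - 31.6 = 123.8

123.8 m


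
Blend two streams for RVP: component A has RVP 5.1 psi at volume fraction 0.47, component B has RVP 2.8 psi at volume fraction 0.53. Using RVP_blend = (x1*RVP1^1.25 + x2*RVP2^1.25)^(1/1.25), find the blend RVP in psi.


Chevron index: RVP_blend = (sum xi*RVPi^1.25)^(1/1.25)
RVP^1.25 terms: 0.47 * 5.1^1.25 + 0.53 * 2.8^1.25 = 5.5218
RVP_blend = 5.5218^(1/1.25) = 3.923

3.923 psi


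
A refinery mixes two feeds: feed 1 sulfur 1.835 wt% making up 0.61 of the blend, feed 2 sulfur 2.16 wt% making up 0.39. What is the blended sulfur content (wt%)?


Linear sulfur blending: S_blend = x1*S1 + x2*S2
Contribution 1: 0.61 * 1.835 = 1.11935 wt%
Contribution 2: 0.39 * 2.16 = 0.8424 wt%
S_blend = 1.11935 + 0.8424 = 1.96175

1.96175 wt%


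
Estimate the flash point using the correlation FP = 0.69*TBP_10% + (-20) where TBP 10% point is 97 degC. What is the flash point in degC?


FP = 0.69 * 97 + (-20) = 46.93

46.93 degC


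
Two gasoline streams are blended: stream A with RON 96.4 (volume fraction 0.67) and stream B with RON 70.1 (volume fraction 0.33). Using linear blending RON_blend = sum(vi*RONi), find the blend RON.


Linear blending: RON_blend = sum(vi * RONi)
Contribution 1: 0.67 * 96.4 = 64.588
Contribution 2: 0.33 * 70.1 = 23.133
RON_blend = 64.588 + 23.133 = 87.721

87.721


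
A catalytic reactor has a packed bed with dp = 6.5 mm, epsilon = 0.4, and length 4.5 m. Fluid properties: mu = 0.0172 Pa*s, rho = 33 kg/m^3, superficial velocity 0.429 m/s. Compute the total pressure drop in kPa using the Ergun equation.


dp = 6.5 mm = 0.0065 m
Viscous term = 150*0.0172*0.429*(1-0.4)^2 / (0.0065^2*0.4^3) = 147358
Inertial term = 1.75*33*0.429^2*(1-0.4) / (0.0065*0.4^3) = 15329.4
dP/L = 147358 + 15329.4 = 162687 Pa/m
dP = 162687 * 4.5 / 1000 = 732.1 kPa

732.1 kPa


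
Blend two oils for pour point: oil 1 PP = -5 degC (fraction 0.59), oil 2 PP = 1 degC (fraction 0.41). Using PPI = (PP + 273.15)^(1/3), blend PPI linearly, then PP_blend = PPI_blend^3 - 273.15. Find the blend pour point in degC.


PPI_1 = (-5 + 273.15)^(1/3) = 6.448508
PPI_2 = (1 + 273.15)^(1/3) = 6.49625
PPI_blend = 0.59 * 6.448508 + 0.41 * 6.49625 = 6.468082
PP_blend = 6.468082^3 - 273.15 = 270.5992 - 273.15 = -2.55

-2.55 degC


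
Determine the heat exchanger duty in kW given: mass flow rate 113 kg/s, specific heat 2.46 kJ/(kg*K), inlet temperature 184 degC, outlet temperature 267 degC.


Q = m_dot * cp * delta_T
delta_T = 267 - 184 = 83 K
Q = 113 * 2.46 * 83
= 277.98 * 83
= 23072.34 kW

23072.34 kW


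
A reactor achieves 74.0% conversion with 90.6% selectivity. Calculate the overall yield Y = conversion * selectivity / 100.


Overall yield = conversion (%) * selectivity (%) / 100
Conversion = 74.0%, Selectivity = 90.6%
Y = 74.0 * 90.6 / 100
= 67.044 %

67.044 %


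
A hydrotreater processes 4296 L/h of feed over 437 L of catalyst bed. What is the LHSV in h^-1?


LHSV = volumetric feed rate / catalyst volume
= 4296 L/h / 437 L
= 9.831 h^-1

9.831 h^-1


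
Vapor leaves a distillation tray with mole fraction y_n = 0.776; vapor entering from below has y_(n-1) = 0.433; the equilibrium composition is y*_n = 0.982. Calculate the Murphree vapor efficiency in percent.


Murphree vapor efficiency: EMV = (y_n - y_(n-1)) / (y*_n - y_(n-1)) * 100
EMV = (0.776 - 0.433) / (0.982 - 0.433) * 100 = 0.343 / 0.549 * 100 = 62.48

62.48 %


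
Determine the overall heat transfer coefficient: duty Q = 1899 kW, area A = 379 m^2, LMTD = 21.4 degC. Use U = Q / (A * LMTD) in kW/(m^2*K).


From Q = U*A*LMTD, U = Q / (A * LMTD)
U = 1899 / (379 * 21.4) = 1899 / 8110.6 = 0.2341

0.2341 kW/(m^2*K)


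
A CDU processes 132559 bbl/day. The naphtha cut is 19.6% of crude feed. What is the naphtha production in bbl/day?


Crude throughput = 132559 bbl/day
Fraction yield = 19.6%
yield = throughput * fraction / 100
yield = 132559 * 19.6 / 100 = 25981.564

25981.564 bbl/day


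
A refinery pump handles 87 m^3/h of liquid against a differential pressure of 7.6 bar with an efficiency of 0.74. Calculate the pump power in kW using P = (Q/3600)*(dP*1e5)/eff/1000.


Q = 87 / 3600 = 0.0241667 m^3/s
P = 0.0241667 * (7.6 * 1e5) / 0.74 / 1000 = 24.82

24.82 kW


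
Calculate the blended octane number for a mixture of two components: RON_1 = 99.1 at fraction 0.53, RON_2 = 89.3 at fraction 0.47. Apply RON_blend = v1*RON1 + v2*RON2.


Linear blending: RON_blend = sum(vi * RONi)
Contribution 1: 0.53 * 99.1 = 52.523
Contribution 2: 0.47 * 89.3 = 41.971
RON_blend = 52.523 + 41.971 = 94.494

94.494


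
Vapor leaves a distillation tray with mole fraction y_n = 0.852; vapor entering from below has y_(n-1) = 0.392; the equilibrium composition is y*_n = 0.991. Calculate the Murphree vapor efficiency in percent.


Murphree vapor efficiency: EMV = (y_n - y_(n-1)) / (y*_n - y_(n-1)) * 100
EMV = (0.852 - 0.392) / (0.991 - 0.392) * 100 = 0.46 / 0.599 * 100 = 76.79

76.79 %


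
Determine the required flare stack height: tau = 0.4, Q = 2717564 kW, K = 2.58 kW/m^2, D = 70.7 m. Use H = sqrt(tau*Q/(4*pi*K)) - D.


tau*Q/(4*pi*K) = 0.4 * 2717564 / (4 * pi * 2.58) = 33528.2
sqrt(33528.2) = 183.107
H = 183.107 - 70.7 = 112.4

112.4 m


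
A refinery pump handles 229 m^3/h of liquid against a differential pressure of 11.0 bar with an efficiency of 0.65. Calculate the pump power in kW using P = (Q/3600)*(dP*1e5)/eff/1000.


Q = 229 / 3600 = 0.0636111 m^3/s
P = 0.0636111 * (11.0 * 1e5) / 0.65 / 1000 = 107.6

107.6 kW


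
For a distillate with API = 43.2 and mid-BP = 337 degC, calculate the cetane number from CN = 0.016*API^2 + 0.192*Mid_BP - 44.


CN = 0.016 * 43.2^2 + 0.192 * 337 - 44
CN = 29.85984 + 64.704 - 44 = 50.56384

50.56384


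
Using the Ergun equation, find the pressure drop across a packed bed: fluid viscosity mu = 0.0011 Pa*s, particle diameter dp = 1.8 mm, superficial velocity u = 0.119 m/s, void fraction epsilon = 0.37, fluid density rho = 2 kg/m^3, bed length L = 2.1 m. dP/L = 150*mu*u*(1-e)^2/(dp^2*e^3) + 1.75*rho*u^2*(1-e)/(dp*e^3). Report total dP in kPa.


dp = 1.8 mm = 0.0018 m
Viscous term = 150*0.0011*0.119*(1-0.37)^2 / (0.0018^2*0.37^3) = 47485.6
Inertial term = 1.75*2*0.119^2*(1-0.37) / (0.0018*0.37^3) = 342.472
dP/L = 47485.6 + 342.472 = 47828.1 Pa/m
dP = 47828.1 * 2.1 / 1000 = 100.4 kPa

100.4 kPa


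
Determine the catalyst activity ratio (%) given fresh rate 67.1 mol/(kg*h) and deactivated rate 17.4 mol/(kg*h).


Activity (%) = (rate_used / rate_fresh) * 100
rate_used = 17.4, rate_fresh = 67.1
= (17.4 / 67.1) * 100
= 0.2593 * 100 = 25.93

25.93 %


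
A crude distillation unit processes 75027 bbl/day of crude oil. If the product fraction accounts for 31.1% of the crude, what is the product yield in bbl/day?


Crude throughput = 75027 bbl/day
Fraction yield = 31.1%
yield = throughput * fraction / 100
yield = 75027 * 31.1 / 100 = 23333.397

23333.397 bbl/day


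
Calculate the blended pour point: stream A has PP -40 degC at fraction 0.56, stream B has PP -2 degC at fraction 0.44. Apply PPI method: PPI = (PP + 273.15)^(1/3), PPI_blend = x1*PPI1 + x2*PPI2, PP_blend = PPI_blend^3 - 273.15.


PPI_1 = (-40 + 273.15)^(1/3) = 6.15477
PPI_2 = (-2 + 273.15)^(1/3) = 6.472467
PPI_blend = 0.56 * 6.15477 + 0.44 * 6.472467 = 6.294557
PP_blend = 6.294557^3 - 273.15 = 249.3995 - 273.15 = -23.75

-23.75 degC


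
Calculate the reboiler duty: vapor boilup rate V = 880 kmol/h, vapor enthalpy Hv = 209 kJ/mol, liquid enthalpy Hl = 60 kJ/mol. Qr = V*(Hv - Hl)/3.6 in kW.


Qr = 880 * (209 - 60) / 3.6 = 880 * 149 / 3.6 = 36420

36420 kW


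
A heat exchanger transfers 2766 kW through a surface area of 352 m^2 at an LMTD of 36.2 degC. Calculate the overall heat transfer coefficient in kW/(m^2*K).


From Q = U*A*LMTD, U = Q / (A * LMTD)
U = 2766 / (352 * 36.2) = 2766 / 12742.4 = 0.2171

0.2171 kW/(m^2*K)


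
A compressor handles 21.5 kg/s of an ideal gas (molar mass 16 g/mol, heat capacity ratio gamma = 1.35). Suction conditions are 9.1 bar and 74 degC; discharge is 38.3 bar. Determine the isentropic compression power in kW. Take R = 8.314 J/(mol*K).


Isentropic work: W = m*(gamma/(gamma-1))*(R*T1/MW)*((P2/P1)^((gamma-1)/gamma) - 1)
T1 = 74 + 273.15 = 347.15 K
Pressure ratio = 38.3 / 9.1 = 4.20879
Exponent = (1.35 - 1)/1.35 = 0.259259
(P2/P1)^exp - 1 = 4.20879^0.259259 - 1 = 0.451504
W = 21.5 * 1.35 / 0.35 * 8.314 * 347.15 / 16 * 0.451504 = 6754

6754 kW


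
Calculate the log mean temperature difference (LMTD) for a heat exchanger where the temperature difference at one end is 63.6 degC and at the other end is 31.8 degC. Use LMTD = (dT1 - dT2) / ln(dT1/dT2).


LMTD = (dT1 - dT2) / ln(dT1/dT2)
= (63.6 - 31.8) / ln(63.6 / 31.8) = 31.8 / 0.693147 = 45.88

45.88 degC


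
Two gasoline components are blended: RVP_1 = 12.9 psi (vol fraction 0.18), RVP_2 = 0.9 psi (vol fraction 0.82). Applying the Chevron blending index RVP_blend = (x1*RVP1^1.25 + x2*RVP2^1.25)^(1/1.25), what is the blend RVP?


Chevron index: RVP_blend = (sum xi*RVPi^1.25)^(1/1.25)
RVP^1.25 terms: 0.18 * 12.9^1.25 + 0.82 * 0.9^1.25 = 5.11939
RVP_blend = 5.11939^(1/1.25) = 3.693

3.693 psi


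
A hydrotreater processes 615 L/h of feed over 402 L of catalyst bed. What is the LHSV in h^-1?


LHSV = volumetric feed rate / catalyst volume
= 615 L/h / 402 L
= 1.530 h^-1

1.530 h^-1


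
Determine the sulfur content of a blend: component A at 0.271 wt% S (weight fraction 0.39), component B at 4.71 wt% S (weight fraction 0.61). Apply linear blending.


Linear sulfur blending: S_blend = x1*S1 + x2*S2
Contribution 1: 0.39 * 0.271 = 0.10569 wt%
Contribution 2: 0.61 * 4.71 = 2.8731 wt%
S_blend = 0.10569 + 2.8731 = 2.97879

2.97879 wt%


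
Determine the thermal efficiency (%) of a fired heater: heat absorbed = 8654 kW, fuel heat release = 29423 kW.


Furnace efficiency = Q_absorbed / Q_fuel * 100
= 8654 / 29423 * 100 = 29.41

29.41 %


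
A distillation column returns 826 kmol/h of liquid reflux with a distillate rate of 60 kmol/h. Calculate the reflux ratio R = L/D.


Reflux ratio definition: R = L / D (liquid returned / distillate withdrawn)
L = 826 kmol/h, D = 60 kmol/h
R = 826 / 60 = 13.77

13.77


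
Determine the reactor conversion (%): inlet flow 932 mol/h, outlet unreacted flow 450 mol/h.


X = (F_in - F_out) / F_in * 100
Moles reacted = 932 - 450 = 482
X = 482 / 932 * 100
= 0.5172 * 100
= 51.72 %

51.72 %


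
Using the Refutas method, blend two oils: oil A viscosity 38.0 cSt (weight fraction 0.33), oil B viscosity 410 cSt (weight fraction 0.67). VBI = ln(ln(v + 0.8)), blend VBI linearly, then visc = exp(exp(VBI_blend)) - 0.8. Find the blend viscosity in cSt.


Refutas method: VBN_i = 14.534*ln(ln(visc_i + 0.8)) + 10.975, blended linearly by mass fraction; since VBN is linear in VBI_i = ln(ln(visc_i + 0.8)) and the fractions sum to 1, blend VBI directly: visc = exp(exp(VBI_blend)) - 0.8
VBI_1 = ln(ln(38.0 + 0.8)) = 1.29703
VBI_2 = ln(ln(410 + 0.8)) = 1.79477
VBI_blend = 0.33 * 1.29703 + 0.67 * 1.79477 = 1.63052
visc_blend = exp(exp(1.63052)) - 0.8 = 164.3

164.3 cSt


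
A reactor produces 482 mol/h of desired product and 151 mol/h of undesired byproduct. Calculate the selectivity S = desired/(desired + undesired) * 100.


Selectivity = desired / (desired + undesired) * 100
Total products = 482 + 151 = 633 mol/h
S = 482 / 633 * 100
= 0.7615 * 100
= 76.15 %

76.15 %


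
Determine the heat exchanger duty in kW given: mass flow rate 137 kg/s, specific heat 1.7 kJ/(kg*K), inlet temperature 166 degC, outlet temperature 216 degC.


Q = m_dot * cp * delta_T
delta_T = 216 - 166 = 50 K
Q = 137 * 1.7 * 50
= 232.9 * 50
= 11645 kW

11645 kW


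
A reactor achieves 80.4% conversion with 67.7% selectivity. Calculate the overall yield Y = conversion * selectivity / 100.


Overall yield = conversion (%) * selectivity (%) / 100
Conversion = 80.4%, Selectivity = 67.7%
Y = 80.4 * 67.7 / 100
= 54.4308 %

54.4308 %


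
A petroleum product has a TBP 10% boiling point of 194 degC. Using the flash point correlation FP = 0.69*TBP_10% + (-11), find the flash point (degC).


FP = 0.69 * 194 + (-11) = 122.86

122.86 degC


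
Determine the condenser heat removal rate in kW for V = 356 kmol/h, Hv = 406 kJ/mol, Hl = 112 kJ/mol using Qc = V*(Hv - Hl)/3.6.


Qc = 356 * (406 - 112) / 3.6 = 356 * 294 / 3.6 = 29070

29070 kW


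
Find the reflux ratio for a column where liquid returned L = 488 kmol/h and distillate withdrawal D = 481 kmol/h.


Reflux ratio definition: R = L / D (liquid returned / distillate withdrawn)
L = 488 kmol/h, D = 481 kmol/h
R = 488 / 481 = 1.015

1.015


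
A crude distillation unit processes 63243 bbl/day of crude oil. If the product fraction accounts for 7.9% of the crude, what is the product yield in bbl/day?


Crude throughput = 63243 bbl/day
Fraction yield = 7.9%
yield = throughput * fraction / 100
yield = 63243 * 7.9 / 100 = 4996.197

4996.197 bbl/day


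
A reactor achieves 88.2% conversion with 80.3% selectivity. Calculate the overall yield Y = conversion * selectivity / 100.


Overall yield = conversion (%) * selectivity (%) / 100
Conversion = 88.2%, Selectivity = 80.3%
Y = 88.2 * 80.3 / 100
= 70.8246 %

70.8246 %


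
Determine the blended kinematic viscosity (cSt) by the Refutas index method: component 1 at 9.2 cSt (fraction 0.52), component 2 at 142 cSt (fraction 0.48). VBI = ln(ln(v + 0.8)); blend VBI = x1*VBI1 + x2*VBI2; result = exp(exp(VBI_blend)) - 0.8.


Refutas method: VBN_i = 14.534*ln(ln(visc_i + 0.8)) + 10.975, blended linearly by mass fraction; since VBN is linear in VBI_i = ln(ln(visc_i + 0.8)) and the fractions sum to 1, blend VBI directly: visc = exp(exp(VBI_blend)) - 0.8
VBI_1 = ln(ln(9.2 + 0.8)) = 0.834032
VBI_2 = ln(ln(142 + 0.8)) = 1.6017
VBI_blend = 0.52 * 0.834032 + 0.48 * 1.6017 = 1.20251
visc_blend = exp(exp(1.20251)) - 0.8 = 27.10

27.10 cSt


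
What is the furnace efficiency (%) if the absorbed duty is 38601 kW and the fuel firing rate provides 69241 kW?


Furnace efficiency = Q_absorbed / Q_fuel * 100
= 38601 / 69241 * 100 = 55.75

55.75 %


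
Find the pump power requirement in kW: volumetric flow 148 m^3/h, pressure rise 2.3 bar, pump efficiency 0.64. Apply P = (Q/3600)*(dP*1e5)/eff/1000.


Q = 148 / 3600 = 0.0411111 m^3/s
P = 0.0411111 * (2.3 * 1e5) / 0.64 / 1000 = 14.77

14.77 kW


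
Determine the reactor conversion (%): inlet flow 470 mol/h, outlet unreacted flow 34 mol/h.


X = (F_in - F_out) / F_in * 100
Moles reacted = 470 - 34 = 436
X = 436 / 470 * 100
= 0.9277 * 100
= 92.77 %

92.77 %


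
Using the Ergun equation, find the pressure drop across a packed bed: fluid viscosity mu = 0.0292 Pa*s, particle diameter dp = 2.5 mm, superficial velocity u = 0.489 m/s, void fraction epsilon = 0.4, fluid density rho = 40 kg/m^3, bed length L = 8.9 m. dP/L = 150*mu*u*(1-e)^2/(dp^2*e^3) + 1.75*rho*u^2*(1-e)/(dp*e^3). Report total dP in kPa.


dp = 2.5 mm = 0.0025 m
Viscous term = 150*0.0292*0.489*(1-0.4)^2 / (0.0025^2*0.4^3) = 1927640
Inertial term = 1.75*40*0.489^2*(1-0.4) / (0.0025*0.4^3) = 62769.3
dP/L = 1927640 + 62769.3 = 1990410 Pa/m
dP = 1990410 * 8.9 / 1000 = 17710 kPa

17710 kPa


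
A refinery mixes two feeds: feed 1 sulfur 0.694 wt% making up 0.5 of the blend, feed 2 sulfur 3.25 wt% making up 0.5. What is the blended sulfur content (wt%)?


Linear sulfur blending: S_blend = x1*S1 + x2*S2
Contribution 1: 0.5 * 0.694 = 0.347 wt%
Contribution 2: 0.5 * 3.25 = 1.625 wt%
S_blend = 0.347 + 1.625 = 1.972

1.972 wt%


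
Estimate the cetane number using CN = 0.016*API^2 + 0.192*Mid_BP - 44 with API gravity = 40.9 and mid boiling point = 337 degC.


CN = 0.016 * 40.9^2 + 0.192 * 337 - 44
CN = 26.76496 + 64.704 - 44 = 47.46896

47.46896


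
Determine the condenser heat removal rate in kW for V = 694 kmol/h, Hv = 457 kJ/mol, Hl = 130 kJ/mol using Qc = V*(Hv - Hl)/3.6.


Qc = 694 * (457 - 130) / 3.6 = 694 * 327 / 3.6 = 63040

63040 kW


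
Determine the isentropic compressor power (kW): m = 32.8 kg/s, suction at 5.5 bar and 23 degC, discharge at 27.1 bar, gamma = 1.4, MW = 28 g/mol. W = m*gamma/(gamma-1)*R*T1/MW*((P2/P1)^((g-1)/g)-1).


Isentropic work: W = m*(gamma/(gamma-1))*(R*T1/MW)*((P2/P1)^((gamma-1)/gamma) - 1)
T1 = 23 + 273.15 = 296.15 K
Pressure ratio = 27.1 / 5.5 = 4.92727
Exponent = (1.4 - 1)/1.4 = 0.285714
(P2/P1)^exp - 1 = 4.92727^0.285714 - 1 = 0.577202
W = 32.8 * 1.4 / 0.4 * 8.314 * 296.15 / 28 * 0.577202 = 5827

5827 kW


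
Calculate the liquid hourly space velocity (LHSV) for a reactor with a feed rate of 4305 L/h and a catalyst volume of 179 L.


LHSV = volumetric feed rate / catalyst volume
= 4305 L/h / 179 L
= 24.05 h^-1

24.05 h^-1


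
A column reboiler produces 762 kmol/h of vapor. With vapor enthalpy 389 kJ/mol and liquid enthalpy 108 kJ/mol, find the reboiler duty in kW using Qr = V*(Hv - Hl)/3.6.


Qr = 762 * (389 - 108) / 3.6 = 762 * 281 / 3.6 = 59480

59480 kW


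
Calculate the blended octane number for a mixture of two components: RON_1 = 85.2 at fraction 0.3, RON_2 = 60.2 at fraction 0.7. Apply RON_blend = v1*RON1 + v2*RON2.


Linear blending: RON_blend = sum(vi * RONi)
Contribution 1: 0.3 * 85.2 = 25.56
Contribution 2: 0.7 * 60.2 = 42.14
RON_blend = 25.56 + 42.14 = 67.7

67.7


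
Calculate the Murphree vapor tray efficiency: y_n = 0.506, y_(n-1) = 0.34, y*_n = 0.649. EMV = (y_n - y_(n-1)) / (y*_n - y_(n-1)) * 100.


Murphree vapor efficiency: EMV = (y_n - y_(n-1)) / (y*_n - y_(n-1)) * 100
EMV = (0.506 - 0.34) / (0.649 - 0.34) * 100 = 0.166 / 0.309 * 100 = 53.72

53.72 %


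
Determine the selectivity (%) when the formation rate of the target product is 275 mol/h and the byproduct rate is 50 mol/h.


Selectivity = desired / (desired + undesired) * 100
Total products = 275 + 50 = 325 mol/h
S = 275 / 325 * 100
= 0.8462 * 100
= 84.62 %

84.62 %


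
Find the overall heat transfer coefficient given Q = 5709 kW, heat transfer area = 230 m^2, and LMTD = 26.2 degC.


From Q = U*A*LMTD, U = Q / (A * LMTD)
U = 5709 / (230 * 26.2) = 5709 / 6026 = 0.9474

0.9474 kW/(m^2*K)


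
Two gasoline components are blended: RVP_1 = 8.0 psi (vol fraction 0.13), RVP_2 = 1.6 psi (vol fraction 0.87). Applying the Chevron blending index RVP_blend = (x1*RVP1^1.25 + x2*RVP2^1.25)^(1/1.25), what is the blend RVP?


Chevron index: RVP_blend = (sum xi*RVPi^1.25)^(1/1.25)
RVP^1.25 terms: 0.13 * 8.0^1.25 + 0.87 * 1.6^1.25 = 3.31462
RVP_blend = 3.31462^(1/1.25) = 2.608

2.608 psi


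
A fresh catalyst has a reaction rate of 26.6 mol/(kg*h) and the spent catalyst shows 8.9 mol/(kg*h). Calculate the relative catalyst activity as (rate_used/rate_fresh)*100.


Activity (%) = (rate_used / rate_fresh) * 100
rate_used = 8.9, rate_fresh = 26.6
= (8.9 / 26.6) * 100
= 0.3346 * 100 = 33.46

33.46 %


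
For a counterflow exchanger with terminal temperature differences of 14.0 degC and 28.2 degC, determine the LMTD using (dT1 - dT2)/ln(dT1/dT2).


LMTD = (dT1 - dT2) / ln(dT1/dT2)
= (14.0 - 28.2) / ln(14.0 / 28.2) = -14.2 / -0.700265 = 20.28

20.28 degC


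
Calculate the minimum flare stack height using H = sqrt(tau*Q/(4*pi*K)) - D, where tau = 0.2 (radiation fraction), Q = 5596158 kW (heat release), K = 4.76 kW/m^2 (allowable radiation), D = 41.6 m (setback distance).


tau*Q/(4*pi*K) = 0.2 * 5596158 / (4 * pi * 4.76) = 18711.3
sqrt(18711.3) = 136.789
H = 136.789 - 41.6 = 95.19

95.19 m


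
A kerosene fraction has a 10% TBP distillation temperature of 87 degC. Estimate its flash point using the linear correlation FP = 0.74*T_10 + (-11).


FP = 0.74 * 87 + (-11) = 53.38

53.38 degC


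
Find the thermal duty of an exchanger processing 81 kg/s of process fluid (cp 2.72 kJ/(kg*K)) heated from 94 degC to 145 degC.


Q = m_dot * cp * delta_T
delta_T = 145 - 94 = 51 K
Q = 81 * 2.72 * 51
= 220.32 * 51
= 11236.32 kW

11236.32 kW


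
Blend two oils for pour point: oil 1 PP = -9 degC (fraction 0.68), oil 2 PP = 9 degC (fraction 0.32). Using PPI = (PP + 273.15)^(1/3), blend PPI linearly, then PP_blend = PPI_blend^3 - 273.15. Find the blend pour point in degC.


PPI_1 = (-9 + 273.15)^(1/3) = 6.416283
PPI_2 = (9 + 273.15)^(1/3) = 6.558835
PPI_blend = 0.68 * 6.416283 + 0.32 * 6.558835 = 6.4619
PP_blend = 6.4619^3 - 273.15 = 269.8241 - 273.15 = -3.33

-3.33 degC


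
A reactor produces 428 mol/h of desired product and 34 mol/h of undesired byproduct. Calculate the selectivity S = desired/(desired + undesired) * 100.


Selectivity = desired / (desired + undesired) * 100
Total products = 428 + 34 = 462 mol/h
S = 428 / 462 * 100
= 0.9264 * 100
= 92.64 %

92.64 %


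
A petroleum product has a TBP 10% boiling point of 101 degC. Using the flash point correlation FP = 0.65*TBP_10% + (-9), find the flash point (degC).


FP = 0.65 * 101 + (-9) = 56.65

56.65 degC


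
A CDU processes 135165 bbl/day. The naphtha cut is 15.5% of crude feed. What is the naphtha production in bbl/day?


Crude throughput = 135165 bbl/day
Fraction yield = 15.5%
yield = throughput * fraction / 100
yield = 135165 * 15.5 / 100 = 20950.575

20950.575 bbl/day


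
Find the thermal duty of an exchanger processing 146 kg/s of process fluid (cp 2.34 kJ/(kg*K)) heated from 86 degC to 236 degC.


Q = m_dot * cp * delta_T
delta_T = 236 - 86 = 150 K
Q = 146 * 2.34 * 150
= 341.64 * 150
= 51246 kW

51246 kW


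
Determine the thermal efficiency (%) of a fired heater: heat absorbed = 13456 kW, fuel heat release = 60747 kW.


Furnace efficiency = Q_absorbed / Q_fuel * 100
= 13456 / 60747 * 100 = 22.15

22.15 %


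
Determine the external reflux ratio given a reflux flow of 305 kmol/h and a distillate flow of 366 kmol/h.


Reflux ratio definition: R = L / D (liquid returned / distillate withdrawn)
L = 305 kmol/h, D = 366 kmol/h
R = 305 / 366 = 0.8333

0.8333


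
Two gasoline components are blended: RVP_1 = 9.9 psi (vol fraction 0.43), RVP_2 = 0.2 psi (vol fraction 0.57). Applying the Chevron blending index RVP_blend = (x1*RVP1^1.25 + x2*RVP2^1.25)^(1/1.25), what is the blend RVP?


Chevron index: RVP_blend = (sum xi*RVPi^1.25)^(1/1.25)
RVP^1.25 terms: 0.43 * 9.9^1.25 + 0.57 * 0.2^1.25 = 7.62738
RVP_blend = 7.62738^(1/1.25) = 5.080

5.080 psi


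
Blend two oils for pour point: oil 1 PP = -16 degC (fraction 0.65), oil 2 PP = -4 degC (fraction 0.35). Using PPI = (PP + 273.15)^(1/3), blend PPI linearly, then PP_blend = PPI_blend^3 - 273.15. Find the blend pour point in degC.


PPI_1 = (-16 + 273.15)^(1/3) = 6.359098
PPI_2 = (-4 + 273.15)^(1/3) = 6.456514
PPI_blend = 0.65 * 6.359098 + 0.35 * 6.456514 = 6.393194
PP_blend = 6.393194^3 - 273.15 = 261.3086 - 273.15 = -11.84

-11.84 degC


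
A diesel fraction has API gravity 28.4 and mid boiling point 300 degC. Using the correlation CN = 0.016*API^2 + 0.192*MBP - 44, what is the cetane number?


CN = 0.016 * 28.4^2 + 0.192 * 300 - 44
CN = 12.90496 + 57.6 - 44 = 26.50496

26.50496


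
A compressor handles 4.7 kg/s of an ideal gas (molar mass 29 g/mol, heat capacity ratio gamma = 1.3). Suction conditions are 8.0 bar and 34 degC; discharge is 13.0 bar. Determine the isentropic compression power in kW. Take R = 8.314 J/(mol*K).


Isentropic work: W = m*(gamma/(gamma-1))*(R*T1/MW)*((P2/P1)^((gamma-1)/gamma) - 1)
T1 = 34 + 273.15 = 307.15 K
Pressure ratio = 13.0 / 8.0 = 1.625
Exponent = (1.3 - 1)/1.3 = 0.230769
(P2/P1)^exp - 1 = 1.625^0.230769 - 1 = 0.118558
W = 4.7 * 1.3 / 0.3 * 8.314 * 307.15 / 29 * 0.118558 = 212.6

212.6 kW


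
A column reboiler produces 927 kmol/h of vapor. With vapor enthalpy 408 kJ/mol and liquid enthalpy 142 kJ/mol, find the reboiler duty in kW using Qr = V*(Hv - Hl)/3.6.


Qr = 927 * (408 - 142) / 3.6 = 927 * 266 / 3.6 = 68500

68500 kW


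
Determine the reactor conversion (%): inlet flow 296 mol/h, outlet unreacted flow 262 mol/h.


X = (F_in - F_out) / F_in * 100
Moles reacted = 296 - 262 = 34
X = 34 / 296 * 100
= 0.1149 * 100
= 11.49 %

11.49 %


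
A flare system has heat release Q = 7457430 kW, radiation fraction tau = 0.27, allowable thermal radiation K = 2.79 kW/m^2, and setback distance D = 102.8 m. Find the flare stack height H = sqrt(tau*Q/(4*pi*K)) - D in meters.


tau*Q/(4*pi*K) = 0.27 * 7457430 / (4 * pi * 2.79) = 57430
sqrt(57430) = 239.646
H = 239.646 - 102.8 = 136.8

136.8 m


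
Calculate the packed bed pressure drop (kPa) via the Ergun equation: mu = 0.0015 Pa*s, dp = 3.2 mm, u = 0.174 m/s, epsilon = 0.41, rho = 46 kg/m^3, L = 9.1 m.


dp = 3.2 mm = 0.0032 m
Viscous term = 150*0.0015*0.174*(1-0.41)^2 / (0.0032^2*0.41^3) = 19310.1
Inertial term = 1.75*46*0.174^2*(1-0.41) / (0.0032*0.41^3) = 6519.96
dP/L = 19310.1 + 6519.96 = 25830.1 Pa/m
dP = 25830.1 * 9.1 / 1000 = 235.1 kPa

235.1 kPa


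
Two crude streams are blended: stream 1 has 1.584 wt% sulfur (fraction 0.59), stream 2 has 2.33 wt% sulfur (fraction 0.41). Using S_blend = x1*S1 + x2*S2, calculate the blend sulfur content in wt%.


Linear sulfur blending: S_blend = x1*S1 + x2*S2
Contribution 1: 0.59 * 1.584 = 0.93456 wt%
Contribution 2: 0.41 * 2.33 = 0.9553 wt%
S_blend = 0.93456 + 0.9553 = 1.88986

1.88986 wt%


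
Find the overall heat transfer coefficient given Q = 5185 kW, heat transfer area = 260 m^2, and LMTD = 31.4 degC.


From Q = U*A*LMTD, U = Q / (A * LMTD)
U = 5185 / (260 * 31.4) = 5185 / 8164 = 0.6351

0.6351 kW/(m^2*K)


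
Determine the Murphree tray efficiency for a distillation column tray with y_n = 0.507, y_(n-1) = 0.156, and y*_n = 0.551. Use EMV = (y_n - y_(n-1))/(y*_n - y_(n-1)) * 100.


Murphree vapor efficiency: EMV = (y_n - y_(n-1)) / (y*_n - y_(n-1)) * 100
EMV = (0.507 - 0.156) / (0.551 - 0.156) * 100 = 0.351 / 0.395 * 100 = 88.86

88.86 %


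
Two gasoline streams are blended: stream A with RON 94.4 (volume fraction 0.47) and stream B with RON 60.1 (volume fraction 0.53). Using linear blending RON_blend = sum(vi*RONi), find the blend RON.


Linear blending: RON_blend = sum(vi * RONi)
Contribution 1: 0.47 * 94.4 = 44.368
Contribution 2: 0.53 * 60.1 = 31.853
RON_blend = 44.368 + 31.853 = 76.221

76.221


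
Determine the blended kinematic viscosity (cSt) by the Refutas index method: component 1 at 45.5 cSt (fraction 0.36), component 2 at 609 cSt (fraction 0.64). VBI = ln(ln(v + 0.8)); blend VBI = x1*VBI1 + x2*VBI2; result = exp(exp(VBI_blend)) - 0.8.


Refutas method: VBN_i = 14.534*ln(ln(visc_i + 0.8)) + 10.975, blended linearly by mass fraction; since VBN is linear in VBI_i = ln(ln(visc_i + 0.8)) and the fractions sum to 1, blend VBI directly: visc = exp(exp(VBI_blend)) - 0.8
VBI_1 = ln(ln(45.5 + 0.8)) = 1.34421
VBI_2 = ln(ln(609 + 0.8)) = 1.85835
VBI_blend = 0.36 * 1.34421 + 0.64 * 1.85835 = 1.67326
visc_blend = exp(exp(1.67326)) - 0.8 = 205.5

205.5 cSt


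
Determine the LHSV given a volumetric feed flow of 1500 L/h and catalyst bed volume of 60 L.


LHSV = volumetric feed rate / catalyst volume
= 1500 L/h / 60 L
= 25.00 h^-1

25.00 h^-1


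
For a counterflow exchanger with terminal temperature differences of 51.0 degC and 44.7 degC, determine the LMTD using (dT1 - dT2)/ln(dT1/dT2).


LMTD = (dT1 - dT2) / ln(dT1/dT2)
= (51.0 - 44.7) / ln(51.0 / 44.7) = 6.3 / 0.131852 = 47.78

47.78 degC


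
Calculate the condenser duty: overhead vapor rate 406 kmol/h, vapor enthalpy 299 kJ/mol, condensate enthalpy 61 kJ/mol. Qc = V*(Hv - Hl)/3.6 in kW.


Qc = 406 * (299 - 61) / 3.6 = 406 * 238 / 3.6 = 26840

26840 kW


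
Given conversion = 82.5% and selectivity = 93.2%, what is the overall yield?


Overall yield = conversion (%) * selectivity (%) / 100
Conversion = 82.5%, Selectivity = 93.2%
Y = 82.5 * 93.2 / 100
= 76.89 %

76.89 %


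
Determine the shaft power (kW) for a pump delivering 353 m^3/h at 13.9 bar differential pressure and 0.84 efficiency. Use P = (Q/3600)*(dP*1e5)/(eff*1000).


Q = 353 / 3600 = 0.0980556 m^3/s
P = 0.0980556 * (13.9 * 1e5) / 0.84 / 1000 = 162.3

162.3 kW


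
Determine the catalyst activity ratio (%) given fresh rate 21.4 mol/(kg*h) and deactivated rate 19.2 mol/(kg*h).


Activity (%) = (rate_used / rate_fresh) * 100
rate_used = 19.2, rate_fresh = 21.4
= (19.2 / 21.4) * 100
= 0.8972 * 100 = 89.72

89.72 %
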